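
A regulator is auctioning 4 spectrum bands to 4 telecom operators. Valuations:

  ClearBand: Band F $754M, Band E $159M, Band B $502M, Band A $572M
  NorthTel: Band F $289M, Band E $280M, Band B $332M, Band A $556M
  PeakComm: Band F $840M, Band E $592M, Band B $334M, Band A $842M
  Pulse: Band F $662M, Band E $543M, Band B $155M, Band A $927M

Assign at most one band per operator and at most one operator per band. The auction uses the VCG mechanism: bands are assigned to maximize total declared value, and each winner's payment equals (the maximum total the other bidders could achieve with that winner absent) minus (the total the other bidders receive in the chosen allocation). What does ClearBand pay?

ClearBand pays $248M.

Efficient allocation: ClearBand→Band F ($754M), NorthTel→Band B ($332M), PeakComm→Band E ($592M), Pulse→Band A ($927M); total welfare W = $2605M.
ClearBand receives Band F at value $754M, so the others get W − 754 = $1851M.
Without ClearBand: best allocation of the remaining 3 bidders over all 4 bands is NorthTel→Band B ($332M), PeakComm→Band F ($840M), Pulse→Band A ($927M), total $2099M.
VCG payment = (others' best without ClearBand) − (others' welfare with ClearBand) = 2099 − 1851 = $248M.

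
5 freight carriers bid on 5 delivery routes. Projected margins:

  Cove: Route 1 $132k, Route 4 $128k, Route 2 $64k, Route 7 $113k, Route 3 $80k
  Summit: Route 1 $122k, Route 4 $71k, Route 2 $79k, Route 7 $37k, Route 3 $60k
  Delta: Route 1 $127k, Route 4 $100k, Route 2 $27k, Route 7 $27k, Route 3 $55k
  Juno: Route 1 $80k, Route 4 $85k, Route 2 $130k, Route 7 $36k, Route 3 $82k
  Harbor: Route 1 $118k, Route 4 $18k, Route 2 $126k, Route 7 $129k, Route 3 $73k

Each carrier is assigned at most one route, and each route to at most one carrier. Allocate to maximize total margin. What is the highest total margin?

This is the linear assignment problem.
Optimal: Cove→Route 4 ($128k), Summit→Route 3 ($60k), Delta→Route 1 ($127k), Juno→Route 2 ($130k), Harbor→Route 7 ($129k) — total 128+60+127+130+129 = $574k.
Row-greedy (each carrier in turn takes its best remaining route) gives $522k, worse by 52.
Next-best assignment: Cove→Route 4, Summit→Route 1, Delta→Route 3, Juno→Route 2, Harbor→Route 7 = $564k.
No other one-to-one assignment exceeds $574k.

Max total: $574k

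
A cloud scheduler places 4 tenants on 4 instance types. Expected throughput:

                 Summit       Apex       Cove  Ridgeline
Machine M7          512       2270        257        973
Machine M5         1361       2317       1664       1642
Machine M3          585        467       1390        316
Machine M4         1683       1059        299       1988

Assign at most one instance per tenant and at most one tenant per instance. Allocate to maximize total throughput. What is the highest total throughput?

This is the linear assignment problem.
Optimal: Summit→Machine M5 (1361 ops/s), Apex→Machine M7 (2270 ops/s), Cove→Machine M3 (1390 ops/s), Ridgeline→Machine M4 (1988 ops/s) — total 1361+2270+1390+1988 = 7009 ops/s.

Maximum total: 7009 ops/s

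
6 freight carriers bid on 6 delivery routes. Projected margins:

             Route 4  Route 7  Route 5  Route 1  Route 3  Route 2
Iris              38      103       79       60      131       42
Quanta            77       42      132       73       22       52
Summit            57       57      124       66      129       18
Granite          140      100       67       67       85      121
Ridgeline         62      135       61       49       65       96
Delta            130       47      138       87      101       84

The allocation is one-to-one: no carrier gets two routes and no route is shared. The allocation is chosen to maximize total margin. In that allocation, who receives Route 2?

Granite receives Route 2.

Optimal: Iris→Route 3 ($131k), Quanta→Route 5 ($132k), Summit→Route 1 ($66k), Granite→Route 2 ($121k), Ridgeline→Route 7 ($135k), Delta→Route 4 ($130k) — total 131+132+66+121+135+130 = $715k.
Max-entry greedy (repeatedly take the single best remaining cell) gives $635k, worse by 80.
Granite's own top route is Route 4 ($140k), but forcing Granite→Route 4 and reassigning the rest optimally gives only $688k — worse by 27.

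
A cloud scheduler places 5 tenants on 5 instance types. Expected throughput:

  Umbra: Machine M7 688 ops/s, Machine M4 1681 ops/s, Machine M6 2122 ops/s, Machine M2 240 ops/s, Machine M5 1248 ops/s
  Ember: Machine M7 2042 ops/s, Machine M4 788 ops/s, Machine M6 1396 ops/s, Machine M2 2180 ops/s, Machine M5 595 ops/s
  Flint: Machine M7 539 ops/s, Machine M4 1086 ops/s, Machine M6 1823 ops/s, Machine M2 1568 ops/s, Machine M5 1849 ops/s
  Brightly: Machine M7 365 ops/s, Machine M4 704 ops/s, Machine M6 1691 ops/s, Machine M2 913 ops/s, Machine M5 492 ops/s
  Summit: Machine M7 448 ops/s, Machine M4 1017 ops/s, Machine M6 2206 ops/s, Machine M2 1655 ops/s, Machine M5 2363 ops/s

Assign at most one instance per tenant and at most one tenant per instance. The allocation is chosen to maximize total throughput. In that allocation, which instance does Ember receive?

Ember receives Machine M7.

Optimal: Umbra→Machine M4 (1681 ops/s), Ember→Machine M7 (2042 ops/s), Flint→Machine M2 (1568 ops/s), Brightly→Machine M6 (1691 ops/s), Summit→Machine M5 (2363 ops/s) — total 1681+2042+1568+1691+2363 = 9345 ops/s.
Max-entry greedy (repeatedly take the single best remaining cell) gives 8116 ops/s, worse by 1229.
Ember's own top instance is Machine M2 (2180 ops/s), but forcing Ember→Machine M2 and reassigning the rest optimally gives only 8454 ops/s — worse by 891.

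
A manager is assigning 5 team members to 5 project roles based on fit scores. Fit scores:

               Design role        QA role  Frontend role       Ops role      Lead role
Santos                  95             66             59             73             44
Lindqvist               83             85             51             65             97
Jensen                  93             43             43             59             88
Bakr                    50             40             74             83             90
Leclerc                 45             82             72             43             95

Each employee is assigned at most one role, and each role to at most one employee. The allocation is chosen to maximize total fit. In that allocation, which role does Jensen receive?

Jensen receives Lead role.

Optimal: Santos→Design role (95 pts), Lindqvist→QA role (85 pts), Jensen→Lead role (88 pts), Bakr→Ops role (83 pts), Leclerc→Frontend role (72 pts) — total 95+85+88+83+72 = 423 pts.
Row-greedy (each employee in turn takes its best remaining role) gives 407 pts, worse by 16.
Next-best assignment: Santos→Ops role, Lindqvist→QA role, Jensen→Design role, Bakr→Frontend role, Leclerc→Lead role = 420 pts.
Every other assignment is strictly worse.
Jensen's own top role is Design role (93 pts), but forcing Jensen→Design role and reassigning the rest optimally gives only 420 pts — worse by 3.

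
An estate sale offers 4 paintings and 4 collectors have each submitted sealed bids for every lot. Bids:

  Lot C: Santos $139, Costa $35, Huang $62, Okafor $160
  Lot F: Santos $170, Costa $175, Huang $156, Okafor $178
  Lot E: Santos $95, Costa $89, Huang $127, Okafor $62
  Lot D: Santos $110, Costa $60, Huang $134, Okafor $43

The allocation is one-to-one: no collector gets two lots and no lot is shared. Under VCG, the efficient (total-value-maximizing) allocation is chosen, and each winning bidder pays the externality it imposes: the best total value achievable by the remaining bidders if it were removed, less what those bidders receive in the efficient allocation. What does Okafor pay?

Efficient allocation: Santos→Lot D ($110), Costa→Lot F ($175), Huang→Lot E ($127), Okafor→Lot C ($160); total welfare W = $572.
Okafor receives Lot C at value $160, so the others get W − 160 = $412.
Without Okafor: best allocation of the remaining 3 bidders over all 4 lots is Santos→Lot C ($139), Costa→Lot F ($175), Huang→Lot D ($134), total $448.
VCG payment = (others' best without Okafor) − (others' welfare with Okafor) = 448 − 412 = $36.

Okafor pays $36.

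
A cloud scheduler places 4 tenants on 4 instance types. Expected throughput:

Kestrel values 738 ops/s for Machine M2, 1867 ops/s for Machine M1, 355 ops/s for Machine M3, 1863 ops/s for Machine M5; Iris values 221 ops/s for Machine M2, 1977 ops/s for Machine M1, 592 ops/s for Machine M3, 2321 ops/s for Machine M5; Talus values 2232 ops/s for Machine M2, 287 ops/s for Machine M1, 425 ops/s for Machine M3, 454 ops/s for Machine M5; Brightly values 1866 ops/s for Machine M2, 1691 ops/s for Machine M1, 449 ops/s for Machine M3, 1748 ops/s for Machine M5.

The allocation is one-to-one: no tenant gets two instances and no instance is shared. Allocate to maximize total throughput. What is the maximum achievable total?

Maximum total: 6869 ops/s

Optimal: Kestrel→Machine M1 (1867 ops/s), Iris→Machine M5 (2321 ops/s), Talus→Machine M2 (2232 ops/s), Brightly→Machine M3 (449 ops/s) — total 1867+2321+2232+449 = 6869 ops/s.
Column-greedy (each instance in turn goes to its best remaining tenant) gives 6521 ops/s, worse by 348.
Next-best assignment: Kestrel→Machine M3, Iris→Machine M5, Talus→Machine M2, Brightly→Machine M1 = 6599 ops/s.
Swapping Iris↔Brightly (Iris→Machine M3 592 ops/s, Brightly→Machine M5 1748 ops/s) loses 430.
Checked against all permutations: 6869 ops/s is optimal.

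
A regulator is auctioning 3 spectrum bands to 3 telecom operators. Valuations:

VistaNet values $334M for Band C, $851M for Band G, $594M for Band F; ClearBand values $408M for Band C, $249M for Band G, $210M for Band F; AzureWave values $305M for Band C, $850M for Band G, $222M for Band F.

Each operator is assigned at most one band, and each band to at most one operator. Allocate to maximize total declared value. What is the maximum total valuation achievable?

Optimal: VistaNet→Band F ($594M), ClearBand→Band C ($408M), AzureWave→Band G ($850M) — total 594+408+850 = $1852M.
Next-best assignment: VistaNet→Band G, ClearBand→Band C, AzureWave→Band F = $1481M.
Swapping ClearBand↔AzureWave (ClearBand→Band G $249M, AzureWave→Band C $305M) loses 704.

Max total: $1852M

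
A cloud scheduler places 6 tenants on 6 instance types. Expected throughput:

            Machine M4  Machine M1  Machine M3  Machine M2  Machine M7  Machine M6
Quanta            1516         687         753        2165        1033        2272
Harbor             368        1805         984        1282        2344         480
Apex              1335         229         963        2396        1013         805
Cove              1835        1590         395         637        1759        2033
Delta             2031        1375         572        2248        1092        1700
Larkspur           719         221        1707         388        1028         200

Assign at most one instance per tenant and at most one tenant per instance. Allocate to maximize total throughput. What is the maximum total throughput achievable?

Maximum total: 12340 ops/s

Optimal: Quanta→Machine M6 (2272 ops/s), Harbor→Machine M7 (2344 ops/s), Apex→Machine M2 (2396 ops/s), Cove→Machine M1 (1590 ops/s), Delta→Machine M4 (2031 ops/s), Larkspur→Machine M3 (1707 ops/s) — total 2272+2344+2396+1590+2031+1707 = 12340 ops/s.
Column-greedy (each instance in turn goes to its best remaining tenant) gives 11970 ops/s, worse by 370.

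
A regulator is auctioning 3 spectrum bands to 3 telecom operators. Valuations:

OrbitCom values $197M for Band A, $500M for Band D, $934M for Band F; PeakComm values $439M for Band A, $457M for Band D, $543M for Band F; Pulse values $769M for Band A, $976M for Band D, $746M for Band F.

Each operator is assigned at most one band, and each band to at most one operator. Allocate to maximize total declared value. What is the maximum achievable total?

Maximum total: $2349M

Optimal: OrbitCom→Band F ($934M), PeakComm→Band A ($439M), Pulse→Band D ($976M) — total 934+439+976 = $2349M.
Column-greedy (each band in turn goes to its best remaining operator) gives $1812M, worse by 537.
Next-best assignment: OrbitCom→Band F, PeakComm→Band D, Pulse→Band A = $2160M.
Swapping OrbitCom↔PeakComm (OrbitCom→Band A $197M, PeakComm→Band F $543M) loses 633.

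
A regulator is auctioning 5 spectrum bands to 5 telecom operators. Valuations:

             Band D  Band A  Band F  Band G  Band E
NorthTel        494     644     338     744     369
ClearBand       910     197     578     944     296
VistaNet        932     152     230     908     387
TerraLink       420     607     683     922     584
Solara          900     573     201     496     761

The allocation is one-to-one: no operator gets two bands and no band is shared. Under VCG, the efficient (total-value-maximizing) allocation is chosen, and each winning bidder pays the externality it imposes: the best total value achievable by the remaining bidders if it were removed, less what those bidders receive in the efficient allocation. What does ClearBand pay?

Efficient allocation: NorthTel→Band A ($644M), ClearBand→Band G ($944M), VistaNet→Band D ($932M), TerraLink→Band F ($683M), Solara→Band E ($761M); total welfare W = $3964M.
ClearBand receives Band G at value $944M, so the others get W − 944 = $3020M.
Without ClearBand: best allocation of the remaining 4 bidders over all 5 bands is NorthTel→Band A ($644M), VistaNet→Band D ($932M), TerraLink→Band G ($922M), Solara→Band E ($761M), total $3259M.
VCG payment = (others' best without ClearBand) − (others' welfare with ClearBand) = 3259 − 3020 = $239M.

ClearBand pays $239M.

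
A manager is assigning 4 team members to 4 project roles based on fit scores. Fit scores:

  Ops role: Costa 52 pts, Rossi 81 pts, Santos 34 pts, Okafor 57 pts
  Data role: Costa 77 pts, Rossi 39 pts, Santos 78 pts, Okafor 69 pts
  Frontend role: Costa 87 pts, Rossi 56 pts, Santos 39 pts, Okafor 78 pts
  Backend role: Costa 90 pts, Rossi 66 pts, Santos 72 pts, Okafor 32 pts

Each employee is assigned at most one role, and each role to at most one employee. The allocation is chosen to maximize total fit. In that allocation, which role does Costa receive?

Costa receives Backend role.

Optimal: Costa→Backend role (90 pts), Rossi→Ops role (81 pts), Santos→Data role (78 pts), Okafor→Frontend role (78 pts) — total 90+81+78+78 = 327 pts.
Column-greedy (each role in turn goes to its best remaining employee) gives 278 pts, worse by 49.
Every other assignment is strictly worse.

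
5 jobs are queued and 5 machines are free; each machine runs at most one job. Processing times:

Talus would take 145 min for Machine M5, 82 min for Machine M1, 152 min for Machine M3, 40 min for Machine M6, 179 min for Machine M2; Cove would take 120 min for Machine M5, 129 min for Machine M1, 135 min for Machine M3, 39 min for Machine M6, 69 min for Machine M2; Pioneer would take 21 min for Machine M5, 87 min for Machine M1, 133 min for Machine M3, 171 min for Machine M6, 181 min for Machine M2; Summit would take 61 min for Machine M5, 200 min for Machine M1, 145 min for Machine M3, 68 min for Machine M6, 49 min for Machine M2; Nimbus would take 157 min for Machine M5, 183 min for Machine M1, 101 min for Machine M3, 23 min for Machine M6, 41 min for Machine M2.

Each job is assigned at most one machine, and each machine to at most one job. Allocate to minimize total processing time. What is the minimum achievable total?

Min total: 292 min

Treat this as an assignment problem: match each job to one machine.
Optimal: Talus→Machine M1 (82 min), Cove→Machine M6 (39 min), Pioneer→Machine M5 (21 min), Summit→Machine M2 (49 min), Nimbus→Machine M3 (101 min) — total 82+39+21+49+101 = 292 min.
Min-entry greedy (repeatedly take the single cheapest remaining cell) gives 310 min, worse by 18.
Next-best assignment: Talus→Machine M1, Cove→Machine M3, Pioneer→Machine M5, Summit→Machine M2, Nimbus→Machine M6 = 310 min.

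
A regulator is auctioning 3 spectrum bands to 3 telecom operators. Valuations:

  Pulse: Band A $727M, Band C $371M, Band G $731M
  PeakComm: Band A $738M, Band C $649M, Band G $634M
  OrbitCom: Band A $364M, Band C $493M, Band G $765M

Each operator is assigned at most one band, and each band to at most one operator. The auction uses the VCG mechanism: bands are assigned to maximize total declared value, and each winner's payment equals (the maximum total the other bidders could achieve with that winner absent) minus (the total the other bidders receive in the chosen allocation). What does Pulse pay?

Pulse pays $89M.

Efficient allocation: Pulse→Band A ($727M), PeakComm→Band C ($649M), OrbitCom→Band G ($765M); total welfare W = $2141M.
Pulse receives Band A at value $727M, so the others get W − 727 = $1414M.
Without Pulse: best allocation of the remaining 2 bidders over all 3 bands is PeakComm→Band A ($738M), OrbitCom→Band G ($765M), total $1503M.
VCG payment = (others' best without Pulse) − (others' welfare with Pulse) = 1503 − 1414 = $89M.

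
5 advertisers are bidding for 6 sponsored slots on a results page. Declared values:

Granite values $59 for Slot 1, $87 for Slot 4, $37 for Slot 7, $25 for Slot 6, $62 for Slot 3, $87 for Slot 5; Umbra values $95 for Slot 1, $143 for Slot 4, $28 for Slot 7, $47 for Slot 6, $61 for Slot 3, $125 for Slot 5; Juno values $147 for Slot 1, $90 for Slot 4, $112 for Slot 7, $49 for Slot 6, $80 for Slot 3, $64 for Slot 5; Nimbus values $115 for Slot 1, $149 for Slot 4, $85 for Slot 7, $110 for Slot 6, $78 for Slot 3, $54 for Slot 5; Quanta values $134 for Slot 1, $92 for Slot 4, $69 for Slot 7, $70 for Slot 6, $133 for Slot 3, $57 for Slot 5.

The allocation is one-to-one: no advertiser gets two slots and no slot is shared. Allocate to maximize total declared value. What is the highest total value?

Max total: $620

Optimal: Granite→Slot 5 ($87), Umbra→Slot 4 ($143), Juno→Slot 1 ($147), Nimbus→Slot 6 ($110), Quanta→Slot 3 ($133) — total 87+143+147+110+133 = $620.
Row-greedy (each advertiser in turn takes its best remaining slot) gives $602, worse by 18.
Next-best assignment: Granite→Slot 4, Umbra→Slot 5, Juno→Slot 1, Nimbus→Slot 6, Quanta→Slot 3 = $602.
Checked against all permutations: $620 is optimal.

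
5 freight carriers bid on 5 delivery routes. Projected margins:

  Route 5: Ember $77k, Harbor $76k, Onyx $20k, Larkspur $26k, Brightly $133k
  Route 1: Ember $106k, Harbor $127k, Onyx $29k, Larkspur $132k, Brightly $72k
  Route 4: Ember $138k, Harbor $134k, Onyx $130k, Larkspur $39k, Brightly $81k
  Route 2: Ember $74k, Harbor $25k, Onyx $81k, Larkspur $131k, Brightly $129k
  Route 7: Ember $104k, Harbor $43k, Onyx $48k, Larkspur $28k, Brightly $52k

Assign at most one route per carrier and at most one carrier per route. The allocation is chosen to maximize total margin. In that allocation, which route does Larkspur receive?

Larkspur receives Route 2.

This is a one-to-one assignment (maximum-weight bipartite matching).
Optimal: Ember→Route 7 ($104k), Harbor→Route 1 ($127k), Onyx→Route 4 ($130k), Larkspur→Route 2 ($131k), Brightly→Route 5 ($133k) — total 104+127+130+131+133 = $625k.
Row-greedy (each carrier in turn takes its best remaining route) gives $507k, worse by 118.
Swapping Brightly↔Ember (Brightly→Route 7 $52k, Ember→Route 5 $77k) loses 108.
Checked against all permutations: $625k is optimal.
Larkspur's own top route is Route 1 ($132k), but forcing Larkspur→Route 1 and reassigning the rest optimally gives only $584k — worse by 41.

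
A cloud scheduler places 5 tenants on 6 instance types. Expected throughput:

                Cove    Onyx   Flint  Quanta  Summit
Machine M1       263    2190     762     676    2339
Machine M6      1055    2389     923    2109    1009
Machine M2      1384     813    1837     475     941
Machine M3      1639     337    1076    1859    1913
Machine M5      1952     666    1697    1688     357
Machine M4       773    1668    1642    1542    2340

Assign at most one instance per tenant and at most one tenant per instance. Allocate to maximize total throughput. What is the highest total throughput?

Optimal: Cove→Machine M5 (1952 ops/s), Onyx→Machine M1 (2190 ops/s), Flint→Machine M2 (1837 ops/s), Quanta→Machine M6 (2109 ops/s), Summit→Machine M4 (2340 ops/s) — total 1952+2190+1837+2109+2340 = 10428 ops/s.
Column-greedy (each instance in turn goes to its best remaining tenant) gives 10376 ops/s, worse by 52.
Swapping Summit↔Cove (Summit→Machine M5 357 ops/s, Cove→Machine M4 773 ops/s) loses 3162.
Checked against all permutations: 10428 ops/s is optimal.

Maximum total: 10428 ops/s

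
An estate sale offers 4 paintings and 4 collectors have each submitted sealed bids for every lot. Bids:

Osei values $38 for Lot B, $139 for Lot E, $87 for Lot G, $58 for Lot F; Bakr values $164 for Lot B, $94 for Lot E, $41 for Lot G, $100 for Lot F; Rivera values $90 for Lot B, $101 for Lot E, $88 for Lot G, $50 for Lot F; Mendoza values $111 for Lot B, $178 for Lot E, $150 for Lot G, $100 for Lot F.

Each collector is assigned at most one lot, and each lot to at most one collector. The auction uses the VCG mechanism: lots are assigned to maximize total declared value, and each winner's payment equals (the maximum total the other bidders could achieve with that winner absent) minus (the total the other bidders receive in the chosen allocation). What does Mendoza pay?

Mendoza pays $38.

Efficient allocation: Osei→Lot E ($139), Bakr→Lot B ($164), Rivera→Lot F ($50), Mendoza→Lot G ($150); total welfare W = $503.
Mendoza receives Lot G at value $150, so the others get W − 150 = $353.
Without Mendoza: best allocation of the remaining 3 bidders over all 4 lots is Osei→Lot E ($139), Bakr→Lot B ($164), Rivera→Lot G ($88), total $391.
VCG payment = (others' best without Mendoza) − (others' welfare with Mendoza) = 391 − 353 = $38.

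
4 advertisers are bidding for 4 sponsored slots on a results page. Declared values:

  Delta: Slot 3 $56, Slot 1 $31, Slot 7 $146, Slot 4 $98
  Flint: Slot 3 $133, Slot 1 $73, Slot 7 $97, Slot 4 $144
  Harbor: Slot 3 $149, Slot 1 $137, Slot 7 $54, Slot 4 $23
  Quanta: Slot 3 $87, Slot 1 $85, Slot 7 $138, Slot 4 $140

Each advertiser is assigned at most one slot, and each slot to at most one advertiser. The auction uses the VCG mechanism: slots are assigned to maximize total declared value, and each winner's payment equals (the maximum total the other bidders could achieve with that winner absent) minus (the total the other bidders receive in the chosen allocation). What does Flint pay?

Flint pays $12.

Efficient allocation: Delta→Slot 7 ($146), Flint→Slot 3 ($133), Harbor→Slot 1 ($137), Quanta→Slot 4 ($140); total welfare W = $556.
Flint receives Slot 3 at value $133, so the others get W − 133 = $423.
Without Flint: best allocation of the remaining 3 bidders over all 4 slots is Delta→Slot 7 ($146), Harbor→Slot 3 ($149), Quanta→Slot 4 ($140), total $435.
VCG payment = (others' best without Flint) − (others' welfare with Flint) = 435 − 423 = $12.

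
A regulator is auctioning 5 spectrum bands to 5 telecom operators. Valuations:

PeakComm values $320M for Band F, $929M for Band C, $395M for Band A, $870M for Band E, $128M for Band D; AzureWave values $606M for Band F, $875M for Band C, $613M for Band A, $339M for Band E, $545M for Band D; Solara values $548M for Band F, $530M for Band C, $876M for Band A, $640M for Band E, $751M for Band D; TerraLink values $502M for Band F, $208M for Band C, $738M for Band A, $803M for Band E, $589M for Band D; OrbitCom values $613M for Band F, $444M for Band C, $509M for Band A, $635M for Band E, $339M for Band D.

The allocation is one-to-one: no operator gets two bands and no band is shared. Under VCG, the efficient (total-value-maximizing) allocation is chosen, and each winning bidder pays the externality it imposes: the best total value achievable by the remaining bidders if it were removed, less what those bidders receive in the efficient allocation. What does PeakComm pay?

Efficient allocation: PeakComm→Band E ($870M), AzureWave→Band C ($875M), Solara→Band D ($751M), TerraLink→Band A ($738M), OrbitCom→Band F ($613M); total welfare W = $3847M.
PeakComm receives Band E at value $870M, so the others get W − 870 = $2977M.
Without PeakComm: best allocation of the remaining 4 bidders over all 5 bands is AzureWave→Band C ($875M), Solara→Band A ($876M), TerraLink→Band E ($803M), OrbitCom→Band F ($613M), total $3167M.
VCG payment = (others' best without PeakComm) − (others' welfare with PeakComm) = 3167 − 2977 = $190M.

PeakComm pays $190M.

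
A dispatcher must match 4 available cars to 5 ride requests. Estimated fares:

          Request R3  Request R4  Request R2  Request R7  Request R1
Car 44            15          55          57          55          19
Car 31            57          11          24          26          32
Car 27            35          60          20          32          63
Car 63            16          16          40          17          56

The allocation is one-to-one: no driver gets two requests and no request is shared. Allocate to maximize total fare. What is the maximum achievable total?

Treat this as an assignment problem: match each driver to one request.
Optimal: Car 44→Request R2 ($57), Car 31→Request R3 ($57), Car 27→Request R4 ($60), Car 63→Request R1 ($56) — total 57+57+60+56 = $230.
Row-greedy (each driver in turn takes its best remaining request) gives $194, worse by 36.

Max total: $230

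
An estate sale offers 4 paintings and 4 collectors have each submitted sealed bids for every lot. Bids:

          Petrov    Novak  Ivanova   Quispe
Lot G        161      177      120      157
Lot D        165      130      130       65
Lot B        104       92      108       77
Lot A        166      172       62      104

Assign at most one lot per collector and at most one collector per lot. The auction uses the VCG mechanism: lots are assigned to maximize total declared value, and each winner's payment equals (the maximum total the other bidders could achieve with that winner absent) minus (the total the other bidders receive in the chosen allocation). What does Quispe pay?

Efficient allocation: Petrov→Lot D ($165), Novak→Lot A ($172), Ivanova→Lot B ($108), Quispe→Lot G ($157); total welfare W = $602.
Quispe receives Lot G at value $157, so the others get W − 157 = $445.
Without Quispe: best allocation of the remaining 3 bidders over all 4 lots is Petrov→Lot A ($166), Novak→Lot G ($177), Ivanova→Lot D ($130), total $473.
VCG payment = (others' best without Quispe) − (others' welfare with Quispe) = 473 − 445 = $28.

Quispe pays $28.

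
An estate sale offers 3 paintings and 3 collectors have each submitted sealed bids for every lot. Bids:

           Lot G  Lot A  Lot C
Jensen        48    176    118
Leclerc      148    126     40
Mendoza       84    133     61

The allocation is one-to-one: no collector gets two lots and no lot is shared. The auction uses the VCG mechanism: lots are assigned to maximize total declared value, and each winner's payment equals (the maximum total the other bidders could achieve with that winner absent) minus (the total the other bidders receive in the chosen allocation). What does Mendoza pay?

Efficient allocation: Jensen→Lot C ($118), Leclerc→Lot G ($148), Mendoza→Lot A ($133); total welfare W = $399.
Mendoza receives Lot A at value $133, so the others get W − 133 = $266.
Without Mendoza: best allocation of the remaining 2 bidders over all 3 lots is Jensen→Lot A ($176), Leclerc→Lot G ($148), total $324.
VCG payment = (others' best without Mendoza) − (others' welfare with Mendoza) = 324 − 266 = $58.

Mendoza pays $58.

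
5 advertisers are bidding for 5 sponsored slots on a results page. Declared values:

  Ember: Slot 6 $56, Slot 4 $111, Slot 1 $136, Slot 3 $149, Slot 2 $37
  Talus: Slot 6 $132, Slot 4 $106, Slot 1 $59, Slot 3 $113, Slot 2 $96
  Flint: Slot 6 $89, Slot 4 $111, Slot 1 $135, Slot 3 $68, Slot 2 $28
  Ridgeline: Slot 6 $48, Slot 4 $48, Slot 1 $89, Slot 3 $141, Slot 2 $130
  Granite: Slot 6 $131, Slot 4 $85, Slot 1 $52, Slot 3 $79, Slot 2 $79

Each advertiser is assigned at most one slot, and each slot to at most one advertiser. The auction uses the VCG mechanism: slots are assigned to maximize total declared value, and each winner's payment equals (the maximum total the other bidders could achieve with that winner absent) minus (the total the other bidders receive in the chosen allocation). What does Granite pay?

Efficient allocation: Ember→Slot 3 ($149), Talus→Slot 4 ($106), Flint→Slot 1 ($135), Ridgeline→Slot 2 ($130), Granite→Slot 6 ($131); total welfare W = $651.
Granite receives Slot 6 at value $131, so the others get W − 131 = $520.
Without Granite: best allocation of the remaining 4 bidders over all 5 slots is Ember→Slot 3 ($149), Talus→Slot 6 ($132), Flint→Slot 1 ($135), Ridgeline→Slot 2 ($130), total $546.
VCG payment = (others' best without Granite) − (others' welfare with Granite) = 546 − 520 = $26.

Granite pays $26.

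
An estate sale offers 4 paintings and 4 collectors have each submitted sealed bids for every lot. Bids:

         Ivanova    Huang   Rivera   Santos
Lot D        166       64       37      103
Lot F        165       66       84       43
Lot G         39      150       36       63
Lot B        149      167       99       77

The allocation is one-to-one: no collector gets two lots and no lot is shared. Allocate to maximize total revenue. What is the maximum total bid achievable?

Optimal: Ivanova→Lot F ($165), Huang→Lot G ($150), Rivera→Lot B ($99), Santos→Lot D ($103) — total 165+150+99+103 = $517.
Max-entry greedy (repeatedly take the single best remaining cell) gives $480, worse by 37.
No other one-to-one assignment exceeds $517.

Max total: $517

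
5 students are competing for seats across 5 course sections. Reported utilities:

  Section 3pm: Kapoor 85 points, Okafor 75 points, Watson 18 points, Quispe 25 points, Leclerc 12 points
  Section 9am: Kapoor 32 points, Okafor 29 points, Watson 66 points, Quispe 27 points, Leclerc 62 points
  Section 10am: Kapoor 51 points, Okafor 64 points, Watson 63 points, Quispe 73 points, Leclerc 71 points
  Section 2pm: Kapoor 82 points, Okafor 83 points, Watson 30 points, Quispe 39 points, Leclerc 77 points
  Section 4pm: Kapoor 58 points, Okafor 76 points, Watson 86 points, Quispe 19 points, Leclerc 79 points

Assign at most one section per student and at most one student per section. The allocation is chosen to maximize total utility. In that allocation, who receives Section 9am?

Leclerc receives Section 9am.

This is the linear assignment problem.
Optimal: Kapoor→Section 3pm (85 points), Okafor→Section 2pm (83 points), Watson→Section 4pm (86 points), Quispe→Section 10am (73 points), Leclerc→Section 9am (62 points) — total 85+83+86+73+62 = 389 points.
Next-best assignment: Kapoor→Section 3pm, Okafor→Section 2pm, Watson→Section 9am, Quispe→Section 10am, Leclerc→Section 4pm = 386 points.
Leclerc's own top section is Section 4pm (79 points), but forcing Leclerc→Section 4pm and reassigning the rest optimally gives only 386 points — worse by 3.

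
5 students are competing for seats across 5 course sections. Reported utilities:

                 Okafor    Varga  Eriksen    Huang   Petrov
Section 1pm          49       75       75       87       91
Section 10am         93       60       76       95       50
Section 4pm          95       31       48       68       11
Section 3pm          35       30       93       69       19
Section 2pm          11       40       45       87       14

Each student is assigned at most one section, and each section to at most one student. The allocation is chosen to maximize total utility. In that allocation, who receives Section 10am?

Varga receives Section 10am.

Optimal: Okafor→Section 4pm (95 points), Varga→Section 10am (60 points), Eriksen→Section 3pm (93 points), Huang→Section 2pm (87 points), Petrov→Section 1pm (91 points) — total 95+60+93+87+91 = 426 points.
Max-entry greedy (repeatedly take the single best remaining cell) gives 414 points, worse by 12.
No other one-to-one assignment exceeds 426 points.
Varga's own top section is Section 1pm (75 points), but forcing Varga→Section 1pm and reassigning the rest optimally gives only 400 points — worse by 26.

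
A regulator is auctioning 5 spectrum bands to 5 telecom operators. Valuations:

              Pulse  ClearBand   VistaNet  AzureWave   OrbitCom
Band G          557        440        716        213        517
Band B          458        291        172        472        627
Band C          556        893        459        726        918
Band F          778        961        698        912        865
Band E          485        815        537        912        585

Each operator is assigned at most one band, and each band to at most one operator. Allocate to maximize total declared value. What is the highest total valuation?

Max total: $3965M

Optimal: Pulse→Band B ($458M), ClearBand→Band F ($961M), VistaNet→Band G ($716M), AzureWave→Band E ($912M), OrbitCom→Band C ($918M) — total 458+961+716+912+918 = $3965M.
Column-greedy (each band in turn goes to its best remaining operator) gives $3633M, worse by 332.
Next-best assignment: Pulse→Band F, ClearBand→Band C, VistaNet→Band G, AzureWave→Band E, OrbitCom→Band B = $3926M.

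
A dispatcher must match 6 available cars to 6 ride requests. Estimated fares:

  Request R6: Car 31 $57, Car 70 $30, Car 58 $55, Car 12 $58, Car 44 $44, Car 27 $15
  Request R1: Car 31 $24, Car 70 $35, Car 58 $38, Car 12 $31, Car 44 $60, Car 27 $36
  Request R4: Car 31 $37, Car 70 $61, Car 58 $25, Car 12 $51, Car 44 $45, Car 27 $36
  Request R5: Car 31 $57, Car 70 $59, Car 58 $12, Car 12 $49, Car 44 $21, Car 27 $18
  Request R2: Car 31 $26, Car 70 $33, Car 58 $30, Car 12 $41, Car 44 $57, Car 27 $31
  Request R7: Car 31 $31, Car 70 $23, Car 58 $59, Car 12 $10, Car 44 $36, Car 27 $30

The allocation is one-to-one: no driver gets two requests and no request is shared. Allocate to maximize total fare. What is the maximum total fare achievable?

Optimal: Car 31→Request R5 ($57), Car 70→Request R4 ($61), Car 58→Request R7 ($59), Car 12→Request R6 ($58), Car 44→Request R2 ($57), Car 27→Request R1 ($36) — total 57+61+59+58+57+36 = $328.
Max-entry greedy (repeatedly take the single best remaining cell) gives $326, worse by 2.
Next-best assignment: Car 31→Request R5, Car 70→Request R4, Car 58→Request R7, Car 12→Request R6, Car 44→Request R1, Car 27→Request R2 = $326.
No other one-to-one assignment exceeds $328.

Max total: $328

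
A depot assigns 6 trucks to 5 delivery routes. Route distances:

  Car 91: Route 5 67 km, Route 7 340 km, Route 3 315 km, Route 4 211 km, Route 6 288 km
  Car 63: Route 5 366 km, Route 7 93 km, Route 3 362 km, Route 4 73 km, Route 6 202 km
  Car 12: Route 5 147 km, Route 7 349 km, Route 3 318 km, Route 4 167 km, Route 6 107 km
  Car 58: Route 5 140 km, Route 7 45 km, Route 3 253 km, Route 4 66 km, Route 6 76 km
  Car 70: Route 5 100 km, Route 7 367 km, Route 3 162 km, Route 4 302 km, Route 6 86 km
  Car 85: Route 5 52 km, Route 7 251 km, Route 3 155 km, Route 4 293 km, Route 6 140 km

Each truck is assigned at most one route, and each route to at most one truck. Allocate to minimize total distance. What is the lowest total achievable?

Min total: 426 km

Optimal: Car 91→Route 5 (67 km), Car 58→Route 7 (45 km), Car 85→Route 3 (155 km), Car 63→Route 4 (73 km), Car 70→Route 6 (86 km) — total 67+45+155+73+86 = 426 km.
Column-greedy (each route in turn goes to its cheapest remaining truck) gives 439 km, worse by 13.
Swapping Car 85↔Car 70 (Car 85→Route 6 140 km, Car 70→Route 3 162 km) adds 61.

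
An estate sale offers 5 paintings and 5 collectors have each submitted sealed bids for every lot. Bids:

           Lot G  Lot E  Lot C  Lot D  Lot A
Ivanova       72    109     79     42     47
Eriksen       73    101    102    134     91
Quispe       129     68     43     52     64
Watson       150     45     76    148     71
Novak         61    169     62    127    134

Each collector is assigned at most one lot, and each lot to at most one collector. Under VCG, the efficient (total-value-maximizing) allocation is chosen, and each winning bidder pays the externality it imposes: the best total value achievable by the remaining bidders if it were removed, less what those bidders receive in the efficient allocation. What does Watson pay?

Efficient allocation: Ivanova→Lot E ($109), Eriksen→Lot C ($102), Quispe→Lot G ($129), Watson→Lot D ($148), Novak→Lot A ($134); total welfare W = $622.
Watson receives Lot D at value $148, so the others get W − 148 = $474.
Without Watson: best allocation of the remaining 4 bidders over all 5 lots is Ivanova→Lot C ($79), Eriksen→Lot D ($134), Quispe→Lot G ($129), Novak→Lot E ($169), total $511.
VCG payment = (others' best without Watson) − (others' welfare with Watson) = 511 − 474 = $37.

Watson pays $37.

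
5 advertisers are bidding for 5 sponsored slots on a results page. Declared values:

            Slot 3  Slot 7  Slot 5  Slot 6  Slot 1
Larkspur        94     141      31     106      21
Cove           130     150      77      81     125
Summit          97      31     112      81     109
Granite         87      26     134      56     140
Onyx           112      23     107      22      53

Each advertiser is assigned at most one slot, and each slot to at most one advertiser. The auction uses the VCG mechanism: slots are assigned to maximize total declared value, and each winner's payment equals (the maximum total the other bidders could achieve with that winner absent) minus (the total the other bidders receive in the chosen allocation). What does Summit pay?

Summit pays $10.

Efficient allocation: Larkspur→Slot 6 ($106), Cove→Slot 7 ($150), Summit→Slot 5 ($112), Granite→Slot 1 ($140), Onyx→Slot 3 ($112); total welfare W = $620.
Summit receives Slot 5 at value $112, so the others get W − 112 = $508.
Without Summit: best allocation of the remaining 4 bidders over all 5 slots is Larkspur→Slot 7 ($141), Cove→Slot 3 ($130), Granite→Slot 1 ($140), Onyx→Slot 5 ($107), total $518.
VCG payment = (others' best without Summit) − (others' welfare with Summit) = 518 − 508 = $10.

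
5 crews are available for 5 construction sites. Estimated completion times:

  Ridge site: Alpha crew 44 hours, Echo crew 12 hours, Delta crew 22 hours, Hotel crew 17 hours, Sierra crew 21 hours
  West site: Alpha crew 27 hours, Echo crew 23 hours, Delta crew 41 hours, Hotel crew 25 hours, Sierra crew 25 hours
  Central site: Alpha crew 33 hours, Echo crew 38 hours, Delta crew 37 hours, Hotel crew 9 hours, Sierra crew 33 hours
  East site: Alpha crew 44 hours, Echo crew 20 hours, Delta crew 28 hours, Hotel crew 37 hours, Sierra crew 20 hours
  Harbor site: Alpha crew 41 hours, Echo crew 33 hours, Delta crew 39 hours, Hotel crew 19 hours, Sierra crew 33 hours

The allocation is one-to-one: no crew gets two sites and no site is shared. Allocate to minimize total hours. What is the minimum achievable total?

Optimal: Alpha crew→West site (27 hours), Echo crew→Ridge site (12 hours), Delta crew→Harbor site (39 hours), Hotel crew→Central site (9 hours), Sierra crew→East site (20 hours) — total 27+12+39+9+20 = 107 hours.
Column-greedy (each site in turn goes to its cheapest remaining crew) gives 129 hours, worse by 22.
Checked against all permutations: 107 hours is optimal.

Minimum total: 107 hours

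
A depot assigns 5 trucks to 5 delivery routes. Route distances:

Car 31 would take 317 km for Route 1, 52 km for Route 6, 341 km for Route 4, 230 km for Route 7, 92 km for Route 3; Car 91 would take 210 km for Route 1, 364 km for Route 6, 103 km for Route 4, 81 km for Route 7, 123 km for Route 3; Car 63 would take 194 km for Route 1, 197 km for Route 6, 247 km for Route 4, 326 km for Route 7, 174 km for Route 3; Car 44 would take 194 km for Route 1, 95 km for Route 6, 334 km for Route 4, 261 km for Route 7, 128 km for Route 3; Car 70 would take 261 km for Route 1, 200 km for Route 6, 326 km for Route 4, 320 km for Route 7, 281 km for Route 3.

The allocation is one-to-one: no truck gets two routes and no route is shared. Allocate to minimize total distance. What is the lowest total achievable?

Min total: 769 km

This is a one-to-one assignment (minimum-cost bipartite matching).
Optimal: Car 31→Route 6 (52 km), Car 91→Route 7 (81 km), Car 63→Route 4 (247 km), Car 44→Route 3 (128 km), Car 70→Route 1 (261 km) — total 52+81+247+128+261 = 769 km.
Min-entry greedy (repeatedly take the single cheapest remaining cell) gives 781 km, worse by 12.
Next-best assignment: Car 31→Route 3, Car 91→Route 7, Car 63→Route 4, Car 44→Route 6, Car 70→Route 1 = 776 km.
Swapping Car 70↔Car 44 (Car 70→Route 3 281 km, Car 44→Route 1 194 km) adds 86.
No other one-to-one assignment undercuts 769 km.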